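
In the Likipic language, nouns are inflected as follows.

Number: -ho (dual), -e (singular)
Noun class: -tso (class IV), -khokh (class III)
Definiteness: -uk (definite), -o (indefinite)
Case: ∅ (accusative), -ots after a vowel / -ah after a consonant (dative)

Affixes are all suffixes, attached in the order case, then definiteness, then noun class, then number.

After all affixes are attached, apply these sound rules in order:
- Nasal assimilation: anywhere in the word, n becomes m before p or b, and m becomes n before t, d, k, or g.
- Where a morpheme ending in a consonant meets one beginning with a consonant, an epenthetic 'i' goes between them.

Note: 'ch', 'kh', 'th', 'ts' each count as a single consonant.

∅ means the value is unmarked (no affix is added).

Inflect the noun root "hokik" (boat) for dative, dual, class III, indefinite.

hokikahokhokhiho

Attach case dative -ah (after consonant 'k') → hokikah.
Attach definiteness indefinite -o → hokikaho.
Attach noun class class III -khokh → hokikahokhokh.
Attach number dual -ho → hokikahokhokhho.
Nasal assimilation: no change.
Apply epenthesis: hokikahokhokhho → hokikahokhokhiho.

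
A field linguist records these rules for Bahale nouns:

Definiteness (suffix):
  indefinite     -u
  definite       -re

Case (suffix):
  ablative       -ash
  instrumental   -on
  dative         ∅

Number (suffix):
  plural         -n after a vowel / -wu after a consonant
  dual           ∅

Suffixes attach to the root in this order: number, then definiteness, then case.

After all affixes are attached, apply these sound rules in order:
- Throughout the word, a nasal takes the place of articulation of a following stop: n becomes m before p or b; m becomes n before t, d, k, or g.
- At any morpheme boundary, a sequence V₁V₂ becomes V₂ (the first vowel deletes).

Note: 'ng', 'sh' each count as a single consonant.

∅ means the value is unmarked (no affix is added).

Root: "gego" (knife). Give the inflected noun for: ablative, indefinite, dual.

gegash

number = dual: zero marking, form stays gego.
Attach definiteness indefinite -u → gegou.
Attach case ablative -ash → gegouash.
Nasal assimilation: no change.
Apply vowel deletion: gegouash → gegash.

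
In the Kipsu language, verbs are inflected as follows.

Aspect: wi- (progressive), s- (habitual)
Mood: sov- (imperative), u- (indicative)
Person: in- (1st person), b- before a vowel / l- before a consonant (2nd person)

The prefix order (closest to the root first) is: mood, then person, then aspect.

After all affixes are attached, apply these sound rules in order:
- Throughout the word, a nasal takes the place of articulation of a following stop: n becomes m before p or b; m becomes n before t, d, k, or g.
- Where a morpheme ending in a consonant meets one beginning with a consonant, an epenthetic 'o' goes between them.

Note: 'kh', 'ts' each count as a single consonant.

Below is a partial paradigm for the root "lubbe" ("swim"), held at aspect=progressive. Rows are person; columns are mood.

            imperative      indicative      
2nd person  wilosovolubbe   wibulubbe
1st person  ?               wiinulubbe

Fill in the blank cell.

wiinosovolubbe

Attach mood imperative sov- → sovlubbe.
Attach person 1st person in- → insovlubbe.
Attach aspect progressive wi- → wiinsovlubbe.
Nasal assimilation: no change.
Apply epenthesis: wiinsovlubbe → wiinosovolubbe.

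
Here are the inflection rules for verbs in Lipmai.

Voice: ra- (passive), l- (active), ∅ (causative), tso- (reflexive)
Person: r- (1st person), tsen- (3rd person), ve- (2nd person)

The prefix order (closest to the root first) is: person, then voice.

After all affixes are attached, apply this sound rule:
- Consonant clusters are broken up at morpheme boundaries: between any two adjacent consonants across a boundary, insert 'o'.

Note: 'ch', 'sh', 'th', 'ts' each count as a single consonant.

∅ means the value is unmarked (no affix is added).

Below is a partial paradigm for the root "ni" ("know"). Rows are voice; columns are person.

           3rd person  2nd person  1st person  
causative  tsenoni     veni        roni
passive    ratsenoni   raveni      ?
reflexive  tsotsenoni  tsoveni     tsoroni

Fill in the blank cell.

raroni

Attach person 1st person r- → rni.
Attach voice passive ra- → rarni.
Apply epenthesis: rarni → raroni.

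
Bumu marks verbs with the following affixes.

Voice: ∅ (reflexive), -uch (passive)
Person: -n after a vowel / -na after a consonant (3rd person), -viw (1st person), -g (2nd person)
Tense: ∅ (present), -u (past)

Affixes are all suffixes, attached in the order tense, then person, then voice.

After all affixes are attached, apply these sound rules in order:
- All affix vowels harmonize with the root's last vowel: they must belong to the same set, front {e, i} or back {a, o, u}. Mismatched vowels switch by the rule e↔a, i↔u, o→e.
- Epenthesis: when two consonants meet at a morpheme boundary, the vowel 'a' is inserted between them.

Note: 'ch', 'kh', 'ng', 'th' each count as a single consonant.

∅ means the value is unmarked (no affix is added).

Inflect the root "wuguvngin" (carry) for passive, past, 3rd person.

wuguvngininich

Attach tense past -u → wuguvnginu.
Attach person 3rd person -n (after vowel 'u') → wuguvnginun.
Attach voice passive -uch → wuguvnginunuch.
Apply vowel harmony: wuguvnginunuch → wuguvngininich.
Epenthesis: no change.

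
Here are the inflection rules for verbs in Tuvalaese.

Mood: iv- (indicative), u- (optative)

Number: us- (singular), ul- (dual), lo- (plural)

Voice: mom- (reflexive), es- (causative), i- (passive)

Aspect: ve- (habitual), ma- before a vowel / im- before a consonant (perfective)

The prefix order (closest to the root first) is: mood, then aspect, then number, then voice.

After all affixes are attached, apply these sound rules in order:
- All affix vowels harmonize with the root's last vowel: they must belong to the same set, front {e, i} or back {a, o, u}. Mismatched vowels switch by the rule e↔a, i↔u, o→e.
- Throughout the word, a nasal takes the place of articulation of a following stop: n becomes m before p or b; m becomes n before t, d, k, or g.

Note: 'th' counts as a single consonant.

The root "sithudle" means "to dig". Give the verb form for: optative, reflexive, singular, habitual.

Attach mood optative u- → usithudle.
Attach aspect habitual ve- → veusithudle.
Attach number singular us- → usveusithudle.
Attach voice reflexive mom- → momusveusithudle.
Apply vowel harmony: momusveusithudle → memisveisithudle.
Nasal assimilation: no change.

memisveisithudle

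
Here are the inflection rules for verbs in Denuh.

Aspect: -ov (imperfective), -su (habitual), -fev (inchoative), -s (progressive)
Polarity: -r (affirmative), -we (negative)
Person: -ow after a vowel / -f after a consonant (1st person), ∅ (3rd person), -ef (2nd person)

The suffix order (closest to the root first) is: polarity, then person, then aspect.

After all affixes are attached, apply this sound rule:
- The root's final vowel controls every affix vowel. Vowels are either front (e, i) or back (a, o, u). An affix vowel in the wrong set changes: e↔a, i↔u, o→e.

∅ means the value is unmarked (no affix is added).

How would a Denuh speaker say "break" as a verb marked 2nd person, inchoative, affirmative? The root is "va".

Attach polarity affirmative -r → var.
Attach person 2nd person -ef → varef.
Attach aspect inchoative -fev → vareffev.
Apply vowel harmony: vareffev → varaffav.

varaffav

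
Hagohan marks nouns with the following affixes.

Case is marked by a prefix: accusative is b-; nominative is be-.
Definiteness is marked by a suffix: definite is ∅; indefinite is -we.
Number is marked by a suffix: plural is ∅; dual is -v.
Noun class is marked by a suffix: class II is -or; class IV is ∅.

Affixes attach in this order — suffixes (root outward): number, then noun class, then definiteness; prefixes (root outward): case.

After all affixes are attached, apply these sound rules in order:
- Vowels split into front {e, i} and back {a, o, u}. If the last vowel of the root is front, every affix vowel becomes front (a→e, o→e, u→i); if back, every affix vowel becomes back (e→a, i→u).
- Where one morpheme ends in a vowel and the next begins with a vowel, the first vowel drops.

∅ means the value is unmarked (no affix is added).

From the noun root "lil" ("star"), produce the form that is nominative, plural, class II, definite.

number = plural: zero marking, form stays lil.
Attach noun class class II -or → lilor.
Attach case nominative be- → belilor.
definiteness = definite: zero marking, form stays belilor.
Apply vowel harmony: belilor → beliler.
Vowel deletion: no change.

beliler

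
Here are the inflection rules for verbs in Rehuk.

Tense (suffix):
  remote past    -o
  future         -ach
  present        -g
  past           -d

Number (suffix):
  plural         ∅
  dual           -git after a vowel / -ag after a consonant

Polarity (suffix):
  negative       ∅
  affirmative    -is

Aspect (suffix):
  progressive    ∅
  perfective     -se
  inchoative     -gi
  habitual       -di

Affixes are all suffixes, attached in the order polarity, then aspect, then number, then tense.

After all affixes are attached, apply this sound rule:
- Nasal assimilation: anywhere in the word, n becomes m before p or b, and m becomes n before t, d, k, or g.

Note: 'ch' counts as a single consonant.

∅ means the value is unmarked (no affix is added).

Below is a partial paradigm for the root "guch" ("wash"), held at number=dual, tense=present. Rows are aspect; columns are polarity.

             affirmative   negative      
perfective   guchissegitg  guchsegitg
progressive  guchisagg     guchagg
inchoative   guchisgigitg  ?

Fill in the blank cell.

guchgigitg

polarity = negative: zero marking, form stays guch.
Attach aspect inchoative -gi → guchgi.
Attach number dual -git (after vowel 'i') → guchgigit.
Attach tense present -g → guchgigitg.
Nasal assimilation: no change.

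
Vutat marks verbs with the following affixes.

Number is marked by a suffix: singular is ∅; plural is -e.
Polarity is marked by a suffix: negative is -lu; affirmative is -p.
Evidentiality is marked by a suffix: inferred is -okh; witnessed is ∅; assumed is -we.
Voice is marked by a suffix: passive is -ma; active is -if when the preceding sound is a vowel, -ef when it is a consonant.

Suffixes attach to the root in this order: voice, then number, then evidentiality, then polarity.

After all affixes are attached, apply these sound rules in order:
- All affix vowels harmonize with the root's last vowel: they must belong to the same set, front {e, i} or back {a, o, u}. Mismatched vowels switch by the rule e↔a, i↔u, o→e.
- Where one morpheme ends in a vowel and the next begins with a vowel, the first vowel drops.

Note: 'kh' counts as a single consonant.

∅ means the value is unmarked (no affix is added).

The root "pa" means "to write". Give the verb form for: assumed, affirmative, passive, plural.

pamawap

Attach voice passive -ma → pama.
Attach number plural -e → pamae.
Attach evidentiality assumed -we → pamaewe.
Attach polarity affirmative -p → pamaewep.
Apply vowel harmony: pamaewep → pamaawap.
Apply vowel deletion: pamaawap → pamawap.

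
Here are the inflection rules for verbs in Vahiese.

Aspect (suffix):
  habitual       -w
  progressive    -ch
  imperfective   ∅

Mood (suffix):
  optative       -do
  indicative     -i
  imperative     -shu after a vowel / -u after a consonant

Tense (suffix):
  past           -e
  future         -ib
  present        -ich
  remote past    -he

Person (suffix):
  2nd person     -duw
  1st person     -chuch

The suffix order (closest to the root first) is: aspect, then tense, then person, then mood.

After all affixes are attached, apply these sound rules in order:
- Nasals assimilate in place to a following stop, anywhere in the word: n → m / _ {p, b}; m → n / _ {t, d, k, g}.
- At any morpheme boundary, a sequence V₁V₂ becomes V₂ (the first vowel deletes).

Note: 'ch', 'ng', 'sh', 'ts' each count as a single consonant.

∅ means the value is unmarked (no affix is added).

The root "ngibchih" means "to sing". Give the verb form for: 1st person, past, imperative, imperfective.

ngibchihechuchu

aspect = imperfective: zero marking, form stays ngibchih.
Attach tense past -e → ngibchihe.
Attach person 1st person -chuch → ngibchihechuch.
Attach mood imperative -u (after consonant 'ch') → ngibchihechuchu.
Nasal assimilation: no change.
Vowel deletion: no change.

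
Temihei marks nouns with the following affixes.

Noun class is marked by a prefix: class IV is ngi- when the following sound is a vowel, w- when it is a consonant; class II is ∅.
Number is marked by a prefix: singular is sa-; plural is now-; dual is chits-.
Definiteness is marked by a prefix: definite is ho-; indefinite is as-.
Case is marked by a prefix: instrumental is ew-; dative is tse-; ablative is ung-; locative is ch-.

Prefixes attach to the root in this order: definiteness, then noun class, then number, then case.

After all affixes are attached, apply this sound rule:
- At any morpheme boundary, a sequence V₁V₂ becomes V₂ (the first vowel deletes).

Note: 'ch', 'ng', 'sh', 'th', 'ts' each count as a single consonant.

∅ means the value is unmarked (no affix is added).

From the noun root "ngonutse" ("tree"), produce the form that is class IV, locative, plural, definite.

chnowwhongonutse

Attach definiteness definite ho- → hongonutse.
Attach noun class class IV w- (before consonant 'h') → whongonutse.
Attach number plural now- → nowwhongonutse.
Attach case locative ch- → chnowwhongonutse.
Vowel deletion: no change.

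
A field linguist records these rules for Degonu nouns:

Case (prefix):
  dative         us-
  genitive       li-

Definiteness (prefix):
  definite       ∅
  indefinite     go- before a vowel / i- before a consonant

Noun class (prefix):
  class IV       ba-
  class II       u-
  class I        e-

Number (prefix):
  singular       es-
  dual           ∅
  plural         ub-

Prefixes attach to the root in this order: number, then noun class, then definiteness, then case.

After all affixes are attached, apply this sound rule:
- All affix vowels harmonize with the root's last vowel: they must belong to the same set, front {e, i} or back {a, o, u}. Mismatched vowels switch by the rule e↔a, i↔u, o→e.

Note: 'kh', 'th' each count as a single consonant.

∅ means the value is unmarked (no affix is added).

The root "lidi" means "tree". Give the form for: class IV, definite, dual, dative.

isbelidi

number = dual: zero marking, form stays lidi.
Attach noun class class IV ba- → balidi.
definiteness = definite: zero marking, form stays balidi.
Attach case dative us- → usbalidi.
Apply vowel harmony: usbalidi → isbelidi.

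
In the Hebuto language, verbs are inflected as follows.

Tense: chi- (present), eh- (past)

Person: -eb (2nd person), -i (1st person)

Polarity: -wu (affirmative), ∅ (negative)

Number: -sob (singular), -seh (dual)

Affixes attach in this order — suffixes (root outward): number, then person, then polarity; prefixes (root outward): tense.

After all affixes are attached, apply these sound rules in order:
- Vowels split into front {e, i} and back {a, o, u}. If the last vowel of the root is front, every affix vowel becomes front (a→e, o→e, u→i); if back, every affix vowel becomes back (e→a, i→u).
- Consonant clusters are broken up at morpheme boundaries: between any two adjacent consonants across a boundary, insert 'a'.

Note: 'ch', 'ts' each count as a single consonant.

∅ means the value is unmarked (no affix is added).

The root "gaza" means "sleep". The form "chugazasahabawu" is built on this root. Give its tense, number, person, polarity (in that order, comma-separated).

Segment: chi-gaza-seh-eb-wu.
tense: chi- → present.
number: -seh → dual.
person: -eb → 2nd person.
polarity: -wu → affirmative.

present, dual, 2nd person, affirmative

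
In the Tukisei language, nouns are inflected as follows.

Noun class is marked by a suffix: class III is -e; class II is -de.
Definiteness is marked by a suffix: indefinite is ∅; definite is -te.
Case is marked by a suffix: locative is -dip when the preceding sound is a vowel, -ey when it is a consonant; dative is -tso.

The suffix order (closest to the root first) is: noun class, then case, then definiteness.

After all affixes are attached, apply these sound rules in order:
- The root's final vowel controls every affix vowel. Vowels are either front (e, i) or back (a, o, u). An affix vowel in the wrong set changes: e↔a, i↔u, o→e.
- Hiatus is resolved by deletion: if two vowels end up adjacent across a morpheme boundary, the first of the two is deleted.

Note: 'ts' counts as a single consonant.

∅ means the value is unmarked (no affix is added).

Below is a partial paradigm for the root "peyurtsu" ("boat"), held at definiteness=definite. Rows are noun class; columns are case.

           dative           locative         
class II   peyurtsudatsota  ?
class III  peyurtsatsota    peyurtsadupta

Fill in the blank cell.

peyurtsudadupta

Attach noun class class II -de → peyurtsude.
Attach case locative -dip (after vowel 'e') → peyurtsudedip.
Attach definiteness definite -te → peyurtsudedipte.
Apply vowel harmony: peyurtsudedipte → peyurtsudadupta.
Vowel deletion: no change.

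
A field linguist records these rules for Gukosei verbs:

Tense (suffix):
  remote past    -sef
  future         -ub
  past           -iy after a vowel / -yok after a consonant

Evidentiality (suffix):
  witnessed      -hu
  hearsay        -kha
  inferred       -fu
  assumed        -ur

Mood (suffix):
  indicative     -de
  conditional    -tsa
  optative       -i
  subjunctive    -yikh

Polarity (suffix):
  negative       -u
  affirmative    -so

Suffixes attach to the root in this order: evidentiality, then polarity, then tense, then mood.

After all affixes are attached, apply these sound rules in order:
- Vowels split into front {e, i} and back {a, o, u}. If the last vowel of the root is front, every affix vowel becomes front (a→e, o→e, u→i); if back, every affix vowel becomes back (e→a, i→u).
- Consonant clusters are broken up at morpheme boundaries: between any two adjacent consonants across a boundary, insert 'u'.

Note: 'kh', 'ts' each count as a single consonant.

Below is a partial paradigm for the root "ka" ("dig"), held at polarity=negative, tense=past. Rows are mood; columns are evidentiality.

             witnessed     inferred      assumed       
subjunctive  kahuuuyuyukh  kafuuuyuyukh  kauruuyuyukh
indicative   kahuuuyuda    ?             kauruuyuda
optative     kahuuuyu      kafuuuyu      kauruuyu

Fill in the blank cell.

Attach evidentiality inferred -fu → kafu.
Attach polarity negative -u → kafuu.
Attach tense past -iy (after vowel 'u') → kafuuiy.
Attach mood indicative -de → kafuuiyde.
Apply vowel harmony: kafuuiyde → kafuuuyda.
Apply epenthesis: kafuuuyda → kafuuuyuda.

kafuuuyuda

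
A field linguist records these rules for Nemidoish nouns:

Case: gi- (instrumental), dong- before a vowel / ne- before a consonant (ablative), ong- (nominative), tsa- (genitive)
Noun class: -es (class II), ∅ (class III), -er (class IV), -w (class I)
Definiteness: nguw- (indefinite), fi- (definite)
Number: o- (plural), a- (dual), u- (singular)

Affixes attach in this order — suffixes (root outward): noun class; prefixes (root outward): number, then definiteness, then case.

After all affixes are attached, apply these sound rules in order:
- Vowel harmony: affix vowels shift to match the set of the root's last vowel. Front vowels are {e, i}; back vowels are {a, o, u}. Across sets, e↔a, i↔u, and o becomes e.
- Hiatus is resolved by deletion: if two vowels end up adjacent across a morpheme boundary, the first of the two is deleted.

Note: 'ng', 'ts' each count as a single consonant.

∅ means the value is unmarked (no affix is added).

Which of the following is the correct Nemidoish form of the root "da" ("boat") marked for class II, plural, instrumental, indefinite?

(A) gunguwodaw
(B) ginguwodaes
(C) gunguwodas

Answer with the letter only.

Attach noun class class II -es → daes.
Attach number plural o- → odaes.
Attach definiteness indefinite nguw- → nguwodaes.
Attach case instrumental gi- → ginguwodaes.
Apply vowel harmony: ginguwodaes → gunguwodaas.
Apply vowel deletion: gunguwodaas → gunguwodas.
So the correct form is gunguwodas, option (C).
(B) ginguwodaes is wrong: it fails to apply the sound rule(s).
(A) gunguwodaw is wrong: it uses class I instead of class II for noun class.

C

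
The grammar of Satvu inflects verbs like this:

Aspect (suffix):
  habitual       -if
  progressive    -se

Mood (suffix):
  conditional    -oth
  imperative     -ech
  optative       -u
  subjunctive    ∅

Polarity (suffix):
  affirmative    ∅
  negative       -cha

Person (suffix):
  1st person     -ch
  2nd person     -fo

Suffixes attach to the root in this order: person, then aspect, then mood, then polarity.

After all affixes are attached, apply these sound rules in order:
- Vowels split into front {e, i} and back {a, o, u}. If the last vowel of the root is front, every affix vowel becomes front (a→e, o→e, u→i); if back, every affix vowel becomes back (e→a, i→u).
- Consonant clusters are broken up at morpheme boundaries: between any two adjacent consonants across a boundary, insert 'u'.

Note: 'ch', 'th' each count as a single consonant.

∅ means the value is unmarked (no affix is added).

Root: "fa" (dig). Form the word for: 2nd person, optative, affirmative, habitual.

Attach person 2nd person -fo → fafo.
Attach aspect habitual -if → fafoif.
Attach mood optative -u → fafoifu.
polarity = affirmative: zero marking, form stays fafoifu.
Apply vowel harmony: fafoifu → fafoufu.
Epenthesis: no change.

fafoufu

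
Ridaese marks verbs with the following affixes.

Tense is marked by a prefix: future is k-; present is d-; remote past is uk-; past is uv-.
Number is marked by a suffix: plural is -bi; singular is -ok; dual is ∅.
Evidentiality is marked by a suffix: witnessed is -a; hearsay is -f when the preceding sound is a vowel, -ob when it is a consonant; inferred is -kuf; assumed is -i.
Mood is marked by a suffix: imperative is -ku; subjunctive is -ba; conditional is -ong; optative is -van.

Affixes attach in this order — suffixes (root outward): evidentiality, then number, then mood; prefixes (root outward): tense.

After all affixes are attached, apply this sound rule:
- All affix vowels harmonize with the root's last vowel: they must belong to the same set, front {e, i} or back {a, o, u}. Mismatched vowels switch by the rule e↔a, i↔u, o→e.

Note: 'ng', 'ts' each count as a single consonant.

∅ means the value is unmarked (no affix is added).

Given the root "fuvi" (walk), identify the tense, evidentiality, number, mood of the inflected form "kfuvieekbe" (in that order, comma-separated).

Segment: k-fuvi-a-ok-ba.
tense: k- → future.
evidentiality: -a → witnessed.
number: -ok → singular.
mood: -ba → subjunctive.

future, witnessed, singular, subjunctive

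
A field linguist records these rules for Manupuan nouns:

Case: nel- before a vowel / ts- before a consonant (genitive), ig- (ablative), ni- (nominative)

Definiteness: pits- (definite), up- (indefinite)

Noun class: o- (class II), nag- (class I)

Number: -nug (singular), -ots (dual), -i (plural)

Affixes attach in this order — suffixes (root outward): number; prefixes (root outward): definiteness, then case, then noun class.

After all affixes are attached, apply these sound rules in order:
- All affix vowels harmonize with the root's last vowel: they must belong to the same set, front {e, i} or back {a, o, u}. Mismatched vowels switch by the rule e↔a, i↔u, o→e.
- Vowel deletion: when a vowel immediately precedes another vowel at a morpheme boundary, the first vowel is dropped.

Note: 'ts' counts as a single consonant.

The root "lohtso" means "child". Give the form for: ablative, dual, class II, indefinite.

Attach number dual -ots → lohtsoots.
Attach definiteness indefinite up- → uplohtsoots.
Attach case ablative ig- → iguplohtsoots.
Attach noun class class II o- → oiguplohtsoots.
Apply vowel harmony: oiguplohtsoots → ouguplohtsoots.
Apply vowel deletion: ouguplohtsoots → uguplohtsots.

uguplohtsots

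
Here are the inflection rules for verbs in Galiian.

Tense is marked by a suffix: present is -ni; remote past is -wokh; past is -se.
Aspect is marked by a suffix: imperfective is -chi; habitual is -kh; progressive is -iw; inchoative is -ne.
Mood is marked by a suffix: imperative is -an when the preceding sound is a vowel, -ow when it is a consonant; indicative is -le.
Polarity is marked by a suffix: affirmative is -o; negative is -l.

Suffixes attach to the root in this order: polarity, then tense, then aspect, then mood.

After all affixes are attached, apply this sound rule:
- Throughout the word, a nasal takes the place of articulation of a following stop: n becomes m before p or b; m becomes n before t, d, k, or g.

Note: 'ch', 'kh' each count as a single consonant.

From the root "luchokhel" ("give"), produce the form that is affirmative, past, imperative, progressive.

Attach polarity affirmative -o → luchokhelo.
Attach tense past -se → luchokhelose.
Attach aspect progressive -iw → luchokheloseiw.
Attach mood imperative -ow (after consonant 'w') → luchokheloseiwow.
Nasal assimilation: no change.

luchokheloseiwow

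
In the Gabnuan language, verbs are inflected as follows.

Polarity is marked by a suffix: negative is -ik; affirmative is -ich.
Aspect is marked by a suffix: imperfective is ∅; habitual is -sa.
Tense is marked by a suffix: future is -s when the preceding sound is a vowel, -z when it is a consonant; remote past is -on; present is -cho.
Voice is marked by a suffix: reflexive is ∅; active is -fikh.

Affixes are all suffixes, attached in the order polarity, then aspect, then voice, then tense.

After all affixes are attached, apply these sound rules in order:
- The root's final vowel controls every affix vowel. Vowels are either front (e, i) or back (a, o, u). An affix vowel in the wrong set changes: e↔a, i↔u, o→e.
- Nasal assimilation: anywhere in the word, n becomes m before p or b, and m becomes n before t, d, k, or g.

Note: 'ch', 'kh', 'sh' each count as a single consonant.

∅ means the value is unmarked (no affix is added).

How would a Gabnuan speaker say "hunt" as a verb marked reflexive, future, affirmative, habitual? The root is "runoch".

runochuchsas

Attach polarity affirmative -ich → runochich.
Attach aspect habitual -sa → runochichsa.
voice = reflexive: zero marking, form stays runochichsa.
Attach tense future -s (after vowel 'a') → runochichsas.
Apply vowel harmony: runochichsas → runochuchsas.
Nasal assimilation: no change.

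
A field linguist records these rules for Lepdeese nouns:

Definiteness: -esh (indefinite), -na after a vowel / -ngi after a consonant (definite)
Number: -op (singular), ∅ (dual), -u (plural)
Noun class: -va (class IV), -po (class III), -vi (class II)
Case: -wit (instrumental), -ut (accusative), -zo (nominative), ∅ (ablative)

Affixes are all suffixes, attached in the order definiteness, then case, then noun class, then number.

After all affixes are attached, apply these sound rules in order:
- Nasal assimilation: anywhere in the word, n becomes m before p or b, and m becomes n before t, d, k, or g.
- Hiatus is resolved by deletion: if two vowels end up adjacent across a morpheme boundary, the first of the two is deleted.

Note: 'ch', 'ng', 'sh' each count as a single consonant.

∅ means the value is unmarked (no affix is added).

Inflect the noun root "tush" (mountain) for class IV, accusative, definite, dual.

Attach definiteness definite -ngi (after consonant 'sh') → tushngi.
Attach case accusative -ut → tushngiut.
Attach noun class class IV -va → tushngiutva.
number = dual: zero marking, form stays tushngiutva.
Nasal assimilation: no change.
Apply vowel deletion: tushngiutva → tushngutva.

tushngutva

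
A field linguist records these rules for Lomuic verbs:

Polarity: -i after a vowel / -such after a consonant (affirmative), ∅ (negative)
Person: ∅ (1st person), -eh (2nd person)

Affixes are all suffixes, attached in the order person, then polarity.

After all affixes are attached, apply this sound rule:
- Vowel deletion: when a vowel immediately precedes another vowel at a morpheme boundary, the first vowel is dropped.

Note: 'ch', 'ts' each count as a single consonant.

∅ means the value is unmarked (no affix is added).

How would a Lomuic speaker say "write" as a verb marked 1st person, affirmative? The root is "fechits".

fechitssuch

person = 1st person: zero marking, form stays fechits.
Attach polarity affirmative -such (after consonant 'ts') → fechitssuch.
Vowel deletion: no change.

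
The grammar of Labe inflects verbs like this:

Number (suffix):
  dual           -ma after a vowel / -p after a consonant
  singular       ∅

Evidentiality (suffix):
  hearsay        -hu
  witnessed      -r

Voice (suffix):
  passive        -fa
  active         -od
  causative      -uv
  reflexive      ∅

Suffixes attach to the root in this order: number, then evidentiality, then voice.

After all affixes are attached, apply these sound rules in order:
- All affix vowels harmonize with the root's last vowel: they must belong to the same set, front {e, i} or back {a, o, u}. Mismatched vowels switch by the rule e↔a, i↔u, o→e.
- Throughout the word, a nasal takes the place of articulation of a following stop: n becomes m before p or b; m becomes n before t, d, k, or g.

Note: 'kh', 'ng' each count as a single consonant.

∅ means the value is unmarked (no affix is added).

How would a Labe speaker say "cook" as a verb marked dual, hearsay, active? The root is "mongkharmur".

Attach number dual -p (after consonant 'r') → mongkharmurp.
Attach evidentiality hearsay -hu → mongkharmurphu.
Attach voice active -od → mongkharmurphuod.
Vowel harmony: no change.
Nasal assimilation: no change.

mongkharmurphuod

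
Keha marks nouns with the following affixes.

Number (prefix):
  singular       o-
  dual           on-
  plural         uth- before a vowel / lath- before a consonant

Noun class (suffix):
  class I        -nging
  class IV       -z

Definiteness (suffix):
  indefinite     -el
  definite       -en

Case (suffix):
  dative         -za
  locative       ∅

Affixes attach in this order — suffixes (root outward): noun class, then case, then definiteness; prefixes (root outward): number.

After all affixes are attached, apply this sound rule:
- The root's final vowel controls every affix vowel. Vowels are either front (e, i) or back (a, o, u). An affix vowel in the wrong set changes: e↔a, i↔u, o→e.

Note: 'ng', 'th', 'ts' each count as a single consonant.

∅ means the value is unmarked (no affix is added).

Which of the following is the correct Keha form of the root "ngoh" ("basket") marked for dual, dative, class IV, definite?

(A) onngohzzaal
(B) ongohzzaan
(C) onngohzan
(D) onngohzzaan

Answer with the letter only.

D

Attach noun class class IV -z → ngohz.
Attach number dual on- → onngohz.
Attach case dative -za → onngohzza.
Attach definiteness definite -en → onngohzzaen.
Apply vowel harmony: onngohzzaen → onngohzzaan.
So the correct form is onngohzzaan, option (D).
(A) onngohzzaal is wrong: it uses indefinite instead of definite for definiteness.
(B) ongohzzaan is wrong: it uses singular instead of dual for number.
(C) onngohzan is wrong: it uses locative instead of dative for case.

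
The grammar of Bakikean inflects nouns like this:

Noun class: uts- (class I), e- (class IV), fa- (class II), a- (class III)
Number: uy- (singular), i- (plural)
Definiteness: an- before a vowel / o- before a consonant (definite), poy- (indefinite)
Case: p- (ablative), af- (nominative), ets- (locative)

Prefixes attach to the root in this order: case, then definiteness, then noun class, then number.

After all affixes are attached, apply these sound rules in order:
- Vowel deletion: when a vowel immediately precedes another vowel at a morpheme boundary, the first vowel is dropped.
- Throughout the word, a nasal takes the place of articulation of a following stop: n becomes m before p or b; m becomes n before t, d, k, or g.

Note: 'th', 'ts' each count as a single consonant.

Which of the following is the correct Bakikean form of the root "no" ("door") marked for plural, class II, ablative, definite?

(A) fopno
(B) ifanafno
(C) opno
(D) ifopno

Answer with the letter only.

D

Attach case ablative p- → pno.
Attach definiteness definite o- (before consonant 'p') → opno.
Attach noun class class II fa- → faopno.
Attach number plural i- → ifaopno.
Apply vowel deletion: ifaopno → ifopno.
Nasal assimilation: no change.
So the correct form is ifopno, option (D).
(C) opno is wrong: it uses class IV instead of class II for noun class.
(B) ifanafno is wrong: it uses nominative instead of ablative for case.
(A) fopno is wrong: it has the affixes in the wrong order.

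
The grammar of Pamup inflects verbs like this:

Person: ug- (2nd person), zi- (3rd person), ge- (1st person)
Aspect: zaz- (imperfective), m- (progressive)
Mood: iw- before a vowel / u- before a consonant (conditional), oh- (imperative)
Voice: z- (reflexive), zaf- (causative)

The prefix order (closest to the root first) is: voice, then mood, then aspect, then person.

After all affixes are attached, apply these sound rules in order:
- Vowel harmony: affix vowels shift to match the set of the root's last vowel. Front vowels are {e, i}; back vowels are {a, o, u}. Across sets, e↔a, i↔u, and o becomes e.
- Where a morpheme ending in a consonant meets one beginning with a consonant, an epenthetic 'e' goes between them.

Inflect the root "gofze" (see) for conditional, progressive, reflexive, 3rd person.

Attach voice reflexive z- → zgofze.
Attach mood conditional u- (before consonant 'z') → uzgofze.
Attach aspect progressive m- → muzgofze.
Attach person 3rd person zi- → zimuzgofze.
Apply vowel harmony: zimuzgofze → zimizgofze.
Apply epenthesis: zimizgofze → zimizegofze.

zimizegofze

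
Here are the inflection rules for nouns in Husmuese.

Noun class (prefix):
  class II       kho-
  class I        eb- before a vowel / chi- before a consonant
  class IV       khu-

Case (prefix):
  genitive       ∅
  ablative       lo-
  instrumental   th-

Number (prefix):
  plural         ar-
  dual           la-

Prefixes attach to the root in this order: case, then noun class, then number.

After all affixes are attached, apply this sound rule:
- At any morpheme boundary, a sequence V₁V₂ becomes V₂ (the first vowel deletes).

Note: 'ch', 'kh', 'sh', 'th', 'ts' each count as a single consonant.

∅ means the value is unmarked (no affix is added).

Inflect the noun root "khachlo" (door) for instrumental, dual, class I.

Attach case instrumental th- → thkhachlo.
Attach noun class class I chi- (before consonant 'th') → chithkhachlo.
Attach number dual la- → lachithkhachlo.
Vowel deletion: no change.

lachithkhachlo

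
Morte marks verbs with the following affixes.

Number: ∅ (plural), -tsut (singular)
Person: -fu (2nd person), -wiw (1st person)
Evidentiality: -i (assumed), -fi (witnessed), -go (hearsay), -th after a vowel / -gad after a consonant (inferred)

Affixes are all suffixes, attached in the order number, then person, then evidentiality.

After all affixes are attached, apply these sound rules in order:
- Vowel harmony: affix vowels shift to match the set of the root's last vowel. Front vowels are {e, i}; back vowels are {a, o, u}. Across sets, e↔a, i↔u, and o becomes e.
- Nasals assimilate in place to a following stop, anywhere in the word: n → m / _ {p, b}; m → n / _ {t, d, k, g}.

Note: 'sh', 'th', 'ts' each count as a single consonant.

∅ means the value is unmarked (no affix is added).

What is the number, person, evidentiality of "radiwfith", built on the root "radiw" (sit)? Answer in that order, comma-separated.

plural, 2nd person, inferred

Segment: radiw-fu-th.
number: ∅ → plural.
person: -fu → 2nd person.
evidentiality: -th/gad → inferred.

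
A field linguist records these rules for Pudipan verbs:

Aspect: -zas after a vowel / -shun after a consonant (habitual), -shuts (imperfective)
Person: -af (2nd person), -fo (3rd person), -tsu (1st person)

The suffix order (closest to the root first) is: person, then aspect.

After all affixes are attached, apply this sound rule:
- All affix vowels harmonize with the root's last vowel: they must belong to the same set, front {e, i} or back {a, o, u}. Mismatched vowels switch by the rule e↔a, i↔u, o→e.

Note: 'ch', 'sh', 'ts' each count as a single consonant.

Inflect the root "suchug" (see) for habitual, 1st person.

suchugtsuzas

Attach person 1st person -tsu → suchugtsu.
Attach aspect habitual -zas (after vowel 'u') → suchugtsuzas.
Vowel harmony: no change.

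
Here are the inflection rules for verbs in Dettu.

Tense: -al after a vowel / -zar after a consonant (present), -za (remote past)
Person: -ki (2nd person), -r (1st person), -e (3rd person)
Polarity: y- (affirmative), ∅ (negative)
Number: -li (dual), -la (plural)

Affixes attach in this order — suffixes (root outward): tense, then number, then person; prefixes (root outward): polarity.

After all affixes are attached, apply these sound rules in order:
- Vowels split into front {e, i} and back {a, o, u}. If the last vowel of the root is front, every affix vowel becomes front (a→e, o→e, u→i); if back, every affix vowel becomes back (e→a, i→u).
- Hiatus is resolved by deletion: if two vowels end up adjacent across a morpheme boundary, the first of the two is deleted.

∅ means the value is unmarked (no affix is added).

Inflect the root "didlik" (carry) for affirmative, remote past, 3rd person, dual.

Attach tense remote past -za → didlikza.
Attach polarity affirmative y- → ydidlikza.
Attach number dual -li → ydidlikzali.
Attach person 3rd person -e → ydidlikzalie.
Apply vowel harmony: ydidlikzalie → ydidlikzelie.
Apply vowel deletion: ydidlikzelie → ydidlikzele.

ydidlikzele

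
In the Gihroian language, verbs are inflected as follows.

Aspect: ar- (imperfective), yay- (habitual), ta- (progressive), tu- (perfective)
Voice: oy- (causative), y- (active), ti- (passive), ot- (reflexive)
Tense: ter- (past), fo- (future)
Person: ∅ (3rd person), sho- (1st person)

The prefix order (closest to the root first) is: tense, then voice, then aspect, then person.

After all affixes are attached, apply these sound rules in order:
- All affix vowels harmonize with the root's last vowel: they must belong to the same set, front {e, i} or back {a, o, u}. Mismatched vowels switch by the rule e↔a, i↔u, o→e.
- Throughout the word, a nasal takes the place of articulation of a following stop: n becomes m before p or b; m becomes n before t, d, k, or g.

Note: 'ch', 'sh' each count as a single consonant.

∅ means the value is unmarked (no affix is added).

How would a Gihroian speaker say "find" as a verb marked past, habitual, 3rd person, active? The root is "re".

Attach tense past ter- → terre.
Attach voice active y- → yterre.
Attach aspect habitual yay- → yayyterre.
person = 3rd person: zero marking, form stays yayyterre.
Apply vowel harmony: yayyterre → yeyyterre.
Nasal assimilation: no change.

yeyyterre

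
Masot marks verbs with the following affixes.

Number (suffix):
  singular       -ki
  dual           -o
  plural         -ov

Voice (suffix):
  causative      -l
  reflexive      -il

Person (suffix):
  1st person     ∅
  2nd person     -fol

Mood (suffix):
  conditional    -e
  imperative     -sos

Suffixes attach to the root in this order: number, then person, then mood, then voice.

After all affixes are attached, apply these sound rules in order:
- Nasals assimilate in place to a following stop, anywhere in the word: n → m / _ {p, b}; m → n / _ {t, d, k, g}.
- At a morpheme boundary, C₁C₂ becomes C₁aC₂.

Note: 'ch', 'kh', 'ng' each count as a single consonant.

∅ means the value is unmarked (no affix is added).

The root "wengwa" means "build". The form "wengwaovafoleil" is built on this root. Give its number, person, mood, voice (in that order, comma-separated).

plural, 2nd person, conditional, reflexive

Segment: wengwa-ov-fol-e-il.
number: -ov → plural.
person: -fol → 2nd person.
mood: -e → conditional.
voice: -il → reflexive.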